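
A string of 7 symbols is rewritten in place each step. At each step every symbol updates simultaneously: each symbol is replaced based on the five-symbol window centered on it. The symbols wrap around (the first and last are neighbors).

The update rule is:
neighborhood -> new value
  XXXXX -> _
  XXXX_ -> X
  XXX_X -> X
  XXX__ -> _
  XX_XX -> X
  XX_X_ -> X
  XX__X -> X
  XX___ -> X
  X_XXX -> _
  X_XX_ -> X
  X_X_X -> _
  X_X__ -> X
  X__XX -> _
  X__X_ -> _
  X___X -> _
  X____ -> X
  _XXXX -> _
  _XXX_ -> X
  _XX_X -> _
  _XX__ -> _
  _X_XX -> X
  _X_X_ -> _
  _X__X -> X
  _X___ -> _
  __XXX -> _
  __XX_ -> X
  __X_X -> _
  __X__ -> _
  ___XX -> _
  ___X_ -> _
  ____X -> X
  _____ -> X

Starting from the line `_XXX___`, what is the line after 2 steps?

step 1: __X_XXX
step 2: X__X_X_

X__X_X_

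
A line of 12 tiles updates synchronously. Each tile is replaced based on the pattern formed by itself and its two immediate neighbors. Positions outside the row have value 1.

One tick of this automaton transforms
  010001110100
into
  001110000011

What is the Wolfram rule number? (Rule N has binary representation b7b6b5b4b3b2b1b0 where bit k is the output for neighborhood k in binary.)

position 6: 111 → 0  (bit 7 = 0)
position 7: 110 → 0  (bit 6 = 0)
position 0: 101 → 0  (bit 5 = 0)
position 2: 100 → 1  (bit 4 = 1)
position 5: 011 → 0  (bit 3 = 0)
position 1: 010 → 0  (bit 2 = 0)
position 4: 001 → 1  (bit 1 = 1)
position 3: 000 → 1  (bit 0 = 1)
bits b7..b0 = 00010011 = 19

19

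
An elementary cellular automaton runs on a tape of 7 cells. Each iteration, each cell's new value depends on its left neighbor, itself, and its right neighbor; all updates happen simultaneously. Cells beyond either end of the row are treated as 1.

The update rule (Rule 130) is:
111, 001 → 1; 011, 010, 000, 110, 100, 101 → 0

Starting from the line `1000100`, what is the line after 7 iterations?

0001001
0010010
0100100
0001001  (repeats iteration 1; period 3)
iteration 7: 0001001

0001001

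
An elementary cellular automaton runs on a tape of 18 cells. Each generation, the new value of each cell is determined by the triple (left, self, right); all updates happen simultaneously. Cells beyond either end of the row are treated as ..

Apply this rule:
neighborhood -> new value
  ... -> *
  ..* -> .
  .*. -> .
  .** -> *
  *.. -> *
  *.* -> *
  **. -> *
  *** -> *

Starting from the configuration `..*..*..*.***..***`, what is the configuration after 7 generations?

*..*..************

*..*..*..*****.***
.*..*..*.*********
..*..*..**********
*..*..*.**********
.*..*..***********
..*..*.***********
*..*..************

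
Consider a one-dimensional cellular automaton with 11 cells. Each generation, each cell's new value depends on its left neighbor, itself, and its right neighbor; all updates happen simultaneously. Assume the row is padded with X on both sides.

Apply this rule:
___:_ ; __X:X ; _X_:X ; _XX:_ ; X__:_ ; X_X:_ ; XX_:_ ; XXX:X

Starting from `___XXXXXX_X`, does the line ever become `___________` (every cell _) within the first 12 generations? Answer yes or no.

no

__X_XXXX___
_XX__XX___X
____X____X_
___XX___XX_
__X____X___
_XX___XX__X
_____X___X_
____XX__XX_
___X___X___
__XX__XX__X
_X___X___X_
_X__XX__XX_
generation 12 is _X__XX__XX_, still not uniform _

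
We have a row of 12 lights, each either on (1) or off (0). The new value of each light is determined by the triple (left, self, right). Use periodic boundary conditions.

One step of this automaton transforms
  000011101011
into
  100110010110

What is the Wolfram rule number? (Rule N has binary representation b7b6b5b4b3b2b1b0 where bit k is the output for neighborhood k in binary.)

58

position 5: 111 → 0  (bit 7 = 0)
position 6: 110 → 0  (bit 6 = 0)
position 7: 101 → 1  (bit 5 = 1)
position 0: 100 → 1  (bit 4 = 1)
position 4: 011 → 1  (bit 3 = 1)
position 8: 010 → 0  (bit 2 = 0)
position 3: 001 → 1  (bit 1 = 1)
position 1: 000 → 0  (bit 0 = 0)
bits b7..b0 = 00111010 = 58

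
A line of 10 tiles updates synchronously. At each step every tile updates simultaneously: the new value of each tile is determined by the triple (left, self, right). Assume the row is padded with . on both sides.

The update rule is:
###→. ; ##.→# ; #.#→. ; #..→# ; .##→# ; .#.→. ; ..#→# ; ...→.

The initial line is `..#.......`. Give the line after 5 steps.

.#...#.#..

step 1: .#.#......
step 2: #...#.....
step 3: .#.#.#....
step 4: #.....#...
step 5: .#...#.#..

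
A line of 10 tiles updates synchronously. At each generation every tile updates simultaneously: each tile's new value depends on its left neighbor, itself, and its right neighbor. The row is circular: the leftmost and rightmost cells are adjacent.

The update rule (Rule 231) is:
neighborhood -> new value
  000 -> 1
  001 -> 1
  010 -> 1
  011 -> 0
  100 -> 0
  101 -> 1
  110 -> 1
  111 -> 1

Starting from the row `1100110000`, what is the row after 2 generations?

1111111011

generation 1: 0101010111
generation 2: 1111111011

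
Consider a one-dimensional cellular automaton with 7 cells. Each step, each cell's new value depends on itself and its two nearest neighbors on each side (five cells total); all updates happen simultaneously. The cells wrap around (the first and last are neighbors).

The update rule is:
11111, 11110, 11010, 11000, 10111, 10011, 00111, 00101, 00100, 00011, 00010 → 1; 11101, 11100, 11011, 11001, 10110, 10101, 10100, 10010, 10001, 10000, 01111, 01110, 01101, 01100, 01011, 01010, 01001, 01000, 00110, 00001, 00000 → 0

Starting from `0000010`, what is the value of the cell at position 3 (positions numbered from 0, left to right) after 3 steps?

1

0000110
0001001
0011001
position 3 holds 1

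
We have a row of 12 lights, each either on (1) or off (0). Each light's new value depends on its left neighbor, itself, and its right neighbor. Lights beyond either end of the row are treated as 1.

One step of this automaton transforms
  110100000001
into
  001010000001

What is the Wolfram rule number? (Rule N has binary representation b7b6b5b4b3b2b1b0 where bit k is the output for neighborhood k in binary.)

56

position 0: 111 → 0  (bit 7 = 0)
position 1: 110 → 0  (bit 6 = 0)
position 2: 101 → 1  (bit 5 = 1)
position 4: 100 → 1  (bit 4 = 1)
position 11: 011 → 1  (bit 3 = 1)
position 3: 010 → 0  (bit 2 = 0)
position 10: 001 → 0  (bit 1 = 0)
position 5: 000 → 0  (bit 0 = 0)
bits b7..b0 = 00111000 = 56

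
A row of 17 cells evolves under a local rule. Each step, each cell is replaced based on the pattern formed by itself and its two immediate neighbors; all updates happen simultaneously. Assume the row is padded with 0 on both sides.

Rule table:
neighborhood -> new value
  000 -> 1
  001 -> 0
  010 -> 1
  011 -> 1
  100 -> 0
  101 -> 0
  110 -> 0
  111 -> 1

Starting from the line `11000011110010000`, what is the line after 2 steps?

10010011001010110

10011011100010111
10010011001010110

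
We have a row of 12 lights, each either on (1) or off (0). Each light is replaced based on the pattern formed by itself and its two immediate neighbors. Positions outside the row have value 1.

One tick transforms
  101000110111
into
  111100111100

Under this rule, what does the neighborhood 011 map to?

1

At position 6 the neighborhood is 011; the next row has 1 there.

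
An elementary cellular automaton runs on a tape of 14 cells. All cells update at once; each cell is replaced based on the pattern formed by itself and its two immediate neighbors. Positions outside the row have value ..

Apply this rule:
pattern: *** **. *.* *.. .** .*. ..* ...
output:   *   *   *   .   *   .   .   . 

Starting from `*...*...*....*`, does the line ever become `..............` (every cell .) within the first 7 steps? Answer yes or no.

yes

step 1: ..............
all cells are . at step 1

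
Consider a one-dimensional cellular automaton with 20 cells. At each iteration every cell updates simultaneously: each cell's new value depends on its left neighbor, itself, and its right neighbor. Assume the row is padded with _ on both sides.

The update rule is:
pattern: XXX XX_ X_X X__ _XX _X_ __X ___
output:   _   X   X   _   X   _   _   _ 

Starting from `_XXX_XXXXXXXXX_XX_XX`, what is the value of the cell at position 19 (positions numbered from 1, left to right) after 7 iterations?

_X_XXX_______XXXXXXX
__XX_X_______X_____X
__XXX_______________
__X_X_______________
___X________________
____________________
____________________
position 19 holds _

_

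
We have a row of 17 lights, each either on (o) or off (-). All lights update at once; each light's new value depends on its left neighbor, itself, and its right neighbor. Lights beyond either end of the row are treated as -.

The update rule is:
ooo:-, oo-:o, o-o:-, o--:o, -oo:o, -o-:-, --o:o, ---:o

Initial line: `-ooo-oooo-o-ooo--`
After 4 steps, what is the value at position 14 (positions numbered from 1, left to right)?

o

oo-o-o--o---o-ooo
oo----oo-ooo--o-o
oooooooo-o-ooo---
o------o---o-oooo
position 14 holds o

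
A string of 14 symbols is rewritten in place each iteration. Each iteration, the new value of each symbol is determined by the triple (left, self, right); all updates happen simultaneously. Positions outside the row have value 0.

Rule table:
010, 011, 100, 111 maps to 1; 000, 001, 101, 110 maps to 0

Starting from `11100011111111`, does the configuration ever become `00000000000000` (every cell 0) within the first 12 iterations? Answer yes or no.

iteration 1: 11010011111110
iteration 2: 10011011111101
iteration 3: 11010011111001
iteration 4: 10011011110101
iteration 5: 11010011100101
iteration 6: 10011011010101
iteration 7: 11010010010101
iteration 8: 10011011010101  (repeats iteration 6; period 2)
iteration 12: 10011011010101
iteration 12 is 10011011010101, still not uniform 0

no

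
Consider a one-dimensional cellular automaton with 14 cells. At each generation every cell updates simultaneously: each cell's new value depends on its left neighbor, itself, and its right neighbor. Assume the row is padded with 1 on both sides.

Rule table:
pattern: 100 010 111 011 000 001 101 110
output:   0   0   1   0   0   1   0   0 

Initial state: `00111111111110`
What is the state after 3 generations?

01011111111100
00001111111001
00010111110010

00010111110010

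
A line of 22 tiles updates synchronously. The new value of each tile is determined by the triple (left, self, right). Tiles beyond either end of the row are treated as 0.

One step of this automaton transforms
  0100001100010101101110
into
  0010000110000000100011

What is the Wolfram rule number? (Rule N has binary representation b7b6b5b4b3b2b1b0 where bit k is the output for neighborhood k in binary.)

80

position 19: 111 → 0  (bit 7 = 0)
position 7: 110 → 1  (bit 6 = 1)
position 12: 101 → 0  (bit 5 = 0)
position 2: 100 → 1  (bit 4 = 1)
position 6: 011 → 0  (bit 3 = 0)
position 1: 010 → 0  (bit 2 = 0)
position 0: 001 → 0  (bit 1 = 0)
position 3: 000 → 0  (bit 0 = 0)
bits b7..b0 = 01010000 = 80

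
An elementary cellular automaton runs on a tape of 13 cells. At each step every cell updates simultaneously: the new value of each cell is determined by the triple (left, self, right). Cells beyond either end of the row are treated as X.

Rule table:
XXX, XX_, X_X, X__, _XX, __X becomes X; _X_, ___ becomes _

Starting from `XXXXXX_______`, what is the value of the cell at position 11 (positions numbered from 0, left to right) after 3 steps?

step 1: XXXXXXX_____X
step 2: XXXXXXXX___XX
step 3: XXXXXXXXX_XXX
position 11 holds X

X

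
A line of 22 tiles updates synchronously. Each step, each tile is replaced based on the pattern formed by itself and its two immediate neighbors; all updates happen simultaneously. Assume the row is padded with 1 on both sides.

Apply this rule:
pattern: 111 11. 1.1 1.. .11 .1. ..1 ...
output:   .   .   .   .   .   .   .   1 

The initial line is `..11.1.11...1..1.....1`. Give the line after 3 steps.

..........1......1111.

..........1......111..
.11111111...1111......
..........1......1111.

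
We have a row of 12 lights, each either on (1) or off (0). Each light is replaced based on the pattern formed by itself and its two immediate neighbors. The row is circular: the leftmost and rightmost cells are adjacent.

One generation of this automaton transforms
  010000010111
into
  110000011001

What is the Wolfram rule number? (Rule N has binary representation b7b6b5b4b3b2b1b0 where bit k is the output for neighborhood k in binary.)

100

position 10: 111 → 0  (bit 7 = 0)
position 11: 110 → 1  (bit 6 = 1)
position 0: 101 → 1  (bit 5 = 1)
position 2: 100 → 0  (bit 4 = 0)
position 9: 011 → 0  (bit 3 = 0)
position 1: 010 → 1  (bit 2 = 1)
position 6: 001 → 0  (bit 1 = 0)
position 3: 000 → 0  (bit 0 = 0)
bits b7..b0 = 01100100 = 100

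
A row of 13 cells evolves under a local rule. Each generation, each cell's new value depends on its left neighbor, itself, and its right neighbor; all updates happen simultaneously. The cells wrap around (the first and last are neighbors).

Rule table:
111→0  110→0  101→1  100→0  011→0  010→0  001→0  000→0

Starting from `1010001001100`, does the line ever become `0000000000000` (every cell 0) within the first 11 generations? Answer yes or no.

yes

generation 1: 0100000000000
generation 2: 0000000000000
all cells are 0 at generation 2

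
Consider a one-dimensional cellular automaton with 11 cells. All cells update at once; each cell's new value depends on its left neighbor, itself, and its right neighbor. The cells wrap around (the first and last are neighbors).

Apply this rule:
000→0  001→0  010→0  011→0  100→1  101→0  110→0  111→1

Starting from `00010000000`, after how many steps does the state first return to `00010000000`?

step 1: 00001000000
step 2: 00000100000
step 3: 00000010000
step 4: 00000001000
step 5: 00000000100
step 6: 00000000010
step 7: 00000000001
step 8: 10000000000
step 9: 01000000000
step 10: 00100000000
step 11: 00010000000

11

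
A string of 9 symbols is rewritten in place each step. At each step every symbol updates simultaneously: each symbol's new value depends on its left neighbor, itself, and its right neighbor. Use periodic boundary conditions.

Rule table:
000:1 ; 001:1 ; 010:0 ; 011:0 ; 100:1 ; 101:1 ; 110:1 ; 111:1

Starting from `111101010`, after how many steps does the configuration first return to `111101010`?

9

011110101
101111010
010111101
101011110
010101111
101010111
110101011
111010101
111101010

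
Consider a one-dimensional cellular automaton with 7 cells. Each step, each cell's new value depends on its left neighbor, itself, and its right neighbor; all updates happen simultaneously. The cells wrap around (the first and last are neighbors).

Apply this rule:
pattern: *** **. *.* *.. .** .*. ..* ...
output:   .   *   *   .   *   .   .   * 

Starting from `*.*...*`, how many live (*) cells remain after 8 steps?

step 1: **..*.*
step 2: .*...**
step 3: *..*.**
step 4: *...**.
step 5: ..*.***
step 6: ...**.*
step 7: .*.***.
step 8: ..**.*.
count of *: 3

3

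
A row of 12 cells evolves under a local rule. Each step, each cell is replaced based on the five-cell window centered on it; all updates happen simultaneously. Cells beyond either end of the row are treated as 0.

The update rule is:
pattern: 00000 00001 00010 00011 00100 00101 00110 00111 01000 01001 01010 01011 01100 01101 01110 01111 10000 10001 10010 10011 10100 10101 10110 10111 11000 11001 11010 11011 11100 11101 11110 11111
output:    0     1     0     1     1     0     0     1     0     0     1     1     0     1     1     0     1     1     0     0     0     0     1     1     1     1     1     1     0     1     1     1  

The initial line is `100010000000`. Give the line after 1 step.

101010100000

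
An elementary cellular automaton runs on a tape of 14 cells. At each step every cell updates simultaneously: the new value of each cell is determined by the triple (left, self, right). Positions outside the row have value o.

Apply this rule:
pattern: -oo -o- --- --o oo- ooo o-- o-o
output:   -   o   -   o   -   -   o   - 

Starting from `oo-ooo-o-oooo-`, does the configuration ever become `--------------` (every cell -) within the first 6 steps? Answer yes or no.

step 1: -------o------
step 2: o-----ooo----o
step 3: -o---o---o--o-
step 4: -oo-ooo-ooooo-
step 5: --------------
all cells are - at step 5

yes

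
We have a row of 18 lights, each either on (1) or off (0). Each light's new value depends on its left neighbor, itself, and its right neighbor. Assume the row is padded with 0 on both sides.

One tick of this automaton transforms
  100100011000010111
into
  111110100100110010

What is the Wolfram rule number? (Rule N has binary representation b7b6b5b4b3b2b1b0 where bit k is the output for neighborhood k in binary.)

position 16: 111 → 1  (bit 7 = 1)
position 8: 110 → 0  (bit 6 = 0)
position 14: 101 → 0  (bit 5 = 0)
position 1: 100 → 1  (bit 4 = 1)
position 7: 011 → 0  (bit 3 = 0)
position 0: 010 → 1  (bit 2 = 1)
position 2: 001 → 1  (bit 1 = 1)
position 5: 000 → 0  (bit 0 = 0)
bits b7..b0 = 10010110 = 150

150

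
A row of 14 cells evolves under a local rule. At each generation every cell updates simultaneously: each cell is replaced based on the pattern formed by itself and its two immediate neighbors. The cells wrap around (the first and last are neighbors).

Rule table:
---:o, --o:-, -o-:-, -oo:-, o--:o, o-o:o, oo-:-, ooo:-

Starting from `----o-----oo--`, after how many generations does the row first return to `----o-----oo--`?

28

ooo--oooo---oo
---o-----oo---
oo--oooo---ooo
--o-----oo----
o--oooo---oooo
-o-----oo-----
--oooo---ooooo
o-----oo------
-oooo---ooooo-
-----oo------o
oooo---ooooo--
----oo------o-
ooo---ooooo--o
---oo------o--
oo---ooooo--oo
--oo------o---
o---ooooo--ooo
-oo------o----
---ooooo--oooo
oo------o-----
--ooooo--oooo-
o------o-----o
-ooooo--oooo--
------o-----oo
ooooo--oooo---
-----o-----oo-
oooo--oooo---o
----o-----oo--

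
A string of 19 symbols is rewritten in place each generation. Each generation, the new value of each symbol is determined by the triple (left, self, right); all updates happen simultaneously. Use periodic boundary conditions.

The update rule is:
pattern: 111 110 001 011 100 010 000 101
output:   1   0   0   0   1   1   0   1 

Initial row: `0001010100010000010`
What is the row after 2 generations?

1000111101000100000

0001111110011000011
1000111101000100000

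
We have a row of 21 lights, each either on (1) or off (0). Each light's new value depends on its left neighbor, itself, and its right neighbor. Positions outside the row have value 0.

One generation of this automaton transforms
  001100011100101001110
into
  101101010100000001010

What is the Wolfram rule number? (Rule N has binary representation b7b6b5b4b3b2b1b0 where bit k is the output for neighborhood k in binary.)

73

position 8: 111 → 0  (bit 7 = 0)
position 3: 110 → 1  (bit 6 = 1)
position 13: 101 → 0  (bit 5 = 0)
position 4: 100 → 0  (bit 4 = 0)
position 2: 011 → 1  (bit 3 = 1)
position 12: 010 → 0  (bit 2 = 0)
position 1: 001 → 0  (bit 1 = 0)
position 0: 000 → 1  (bit 0 = 1)
bits b7..b0 = 01001001 = 73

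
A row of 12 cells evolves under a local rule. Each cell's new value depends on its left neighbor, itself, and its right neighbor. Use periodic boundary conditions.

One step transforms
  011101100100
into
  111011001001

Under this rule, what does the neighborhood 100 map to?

0

At position 7 the neighborhood is 100; the next row has 0 there.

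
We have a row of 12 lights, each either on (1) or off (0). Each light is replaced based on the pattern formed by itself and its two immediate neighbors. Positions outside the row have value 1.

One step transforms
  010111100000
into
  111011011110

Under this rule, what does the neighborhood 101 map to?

1

At position 0 the neighborhood is 101; the next row has 1 there.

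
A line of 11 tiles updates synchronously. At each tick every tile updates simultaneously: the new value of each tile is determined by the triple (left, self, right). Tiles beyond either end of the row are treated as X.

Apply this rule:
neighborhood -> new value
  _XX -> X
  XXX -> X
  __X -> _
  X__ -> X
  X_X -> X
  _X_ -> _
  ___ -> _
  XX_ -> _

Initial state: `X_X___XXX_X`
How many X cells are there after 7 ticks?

_X_X__XX_XX
X_X_X_X_XXX
_X_X_X_XXXX
X_X_X_XXXXX
_X_X_XXXXXX
X_X_XXXXXXX
_X_XXXXXXXX
count of X: 9

9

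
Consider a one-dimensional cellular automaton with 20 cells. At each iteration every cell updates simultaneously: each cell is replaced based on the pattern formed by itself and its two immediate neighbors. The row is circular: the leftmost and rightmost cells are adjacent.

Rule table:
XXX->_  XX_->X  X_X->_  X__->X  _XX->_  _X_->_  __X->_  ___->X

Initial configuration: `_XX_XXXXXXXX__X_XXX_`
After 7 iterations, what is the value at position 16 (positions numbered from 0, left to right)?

__X________XX_____XX
X__XXXXXXX__XXXXX__X
XX_______XX_____XX__
_XXXXXXX__XXXXX__XX_
_______XX_____XX__XX
XXXXXX__XXXXX__XX__X
_____XX_____XX__XX__
position 16 holds X

X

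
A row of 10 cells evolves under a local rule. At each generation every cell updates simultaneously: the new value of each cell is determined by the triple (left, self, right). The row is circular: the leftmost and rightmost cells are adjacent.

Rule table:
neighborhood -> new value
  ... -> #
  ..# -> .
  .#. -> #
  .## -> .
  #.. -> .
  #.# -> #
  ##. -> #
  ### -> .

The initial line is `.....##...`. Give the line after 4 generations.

####..#.##
...#..##..
##.#...#.#
.###.#.##.

.###.#.##.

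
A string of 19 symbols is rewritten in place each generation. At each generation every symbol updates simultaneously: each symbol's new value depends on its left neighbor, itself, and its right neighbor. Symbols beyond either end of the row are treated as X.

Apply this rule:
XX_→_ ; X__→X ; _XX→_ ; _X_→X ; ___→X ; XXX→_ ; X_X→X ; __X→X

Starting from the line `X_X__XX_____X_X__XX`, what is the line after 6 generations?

generation 1: _XXXX__XXXXXXXXXX__
generation 2: X____XX__________XX
generation 3: _XXXX__XXXXXXXXXX__  (repeats generation 1; period 2)
generation 6: X____XX__________XX

X____XX__________XX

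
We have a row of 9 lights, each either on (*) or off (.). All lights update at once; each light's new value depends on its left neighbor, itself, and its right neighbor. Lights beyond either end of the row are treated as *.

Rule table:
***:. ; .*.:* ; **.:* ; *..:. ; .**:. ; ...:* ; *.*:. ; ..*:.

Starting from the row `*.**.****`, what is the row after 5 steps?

step 1: *..*.....
step 2: *..*.***.
step 3: *..*...*.
step 4: *..*.*.*.
step 5: *..*.*.*.

*..*.*.*.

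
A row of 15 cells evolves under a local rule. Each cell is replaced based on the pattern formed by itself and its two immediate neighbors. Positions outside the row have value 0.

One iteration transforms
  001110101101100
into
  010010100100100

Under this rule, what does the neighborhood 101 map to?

0

At position 5 the neighborhood is 101; the next row has 0 there.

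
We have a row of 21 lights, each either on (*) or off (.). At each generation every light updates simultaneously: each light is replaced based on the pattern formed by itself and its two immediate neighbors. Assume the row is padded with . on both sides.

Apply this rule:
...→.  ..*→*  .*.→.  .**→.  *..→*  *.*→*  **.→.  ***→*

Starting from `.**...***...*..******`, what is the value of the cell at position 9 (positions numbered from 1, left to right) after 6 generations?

*..*.*.*.*.*.**.****.
.**.*.*.*.*.*..*.**.*
*..*.*.*.*.*.**.*..*.
.**.*.*.*.*.*..*.**.*  (repeats generation 2; period 2)
generation 6: .**.*.*.*.*.*..*.**.*
position 9 holds *

*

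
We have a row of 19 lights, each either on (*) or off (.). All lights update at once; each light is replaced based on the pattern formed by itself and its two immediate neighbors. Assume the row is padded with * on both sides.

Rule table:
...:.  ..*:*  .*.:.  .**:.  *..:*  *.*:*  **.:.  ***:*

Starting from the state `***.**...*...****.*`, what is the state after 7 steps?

.*.*..*.*.*.*.**.*.

**.*..*.*.*.*.**.*.
*.*.**.*.*.*.*..*.*
.*.*..*.*.*.*.**.*.
*.*.**.*.*.*.*..*.*  (repeats step 2; period 2)
step 7: .*.*..*.*.*.*.**.*.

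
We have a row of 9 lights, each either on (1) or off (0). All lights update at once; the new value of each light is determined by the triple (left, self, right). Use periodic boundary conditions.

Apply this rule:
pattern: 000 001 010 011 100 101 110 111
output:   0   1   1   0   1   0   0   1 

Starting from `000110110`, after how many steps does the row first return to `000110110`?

7

step 1: 001000001
step 2: 111100011
step 3: 111010101
step 4: 110010100
step 5: 001110111
step 6: 110100010
step 7: 000110110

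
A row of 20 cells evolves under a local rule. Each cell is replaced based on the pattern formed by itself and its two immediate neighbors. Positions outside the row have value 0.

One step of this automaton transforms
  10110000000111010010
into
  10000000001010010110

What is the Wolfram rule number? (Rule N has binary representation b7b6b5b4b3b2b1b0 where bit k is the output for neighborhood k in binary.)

position 12: 111 → 1  (bit 7 = 1)
position 3: 110 → 0  (bit 6 = 0)
position 1: 101 → 0  (bit 5 = 0)
position 4: 100 → 0  (bit 4 = 0)
position 2: 011 → 0  (bit 3 = 0)
position 0: 010 → 1  (bit 2 = 1)
position 10: 001 → 1  (bit 1 = 1)
position 5: 000 → 0  (bit 0 = 0)
bits b7..b0 = 10000110 = 134

134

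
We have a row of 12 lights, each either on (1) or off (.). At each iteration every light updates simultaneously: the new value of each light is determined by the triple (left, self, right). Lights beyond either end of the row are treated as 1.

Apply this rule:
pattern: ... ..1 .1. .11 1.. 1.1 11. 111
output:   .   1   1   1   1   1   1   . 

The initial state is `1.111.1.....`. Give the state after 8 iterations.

111.1111...1
..111..11.11
111.1111111.
..111.....11
111.11...11.
..11111.1111
111...111...
..11.11.11.1

..11.11.11.1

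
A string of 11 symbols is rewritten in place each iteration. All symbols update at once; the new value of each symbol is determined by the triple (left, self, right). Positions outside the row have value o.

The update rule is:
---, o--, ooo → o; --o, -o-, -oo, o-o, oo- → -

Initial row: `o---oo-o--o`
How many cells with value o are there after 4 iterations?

-oo-----o--
---oooo--o-
oo--oo-o---
o-o-----oo-
count of o: 4

4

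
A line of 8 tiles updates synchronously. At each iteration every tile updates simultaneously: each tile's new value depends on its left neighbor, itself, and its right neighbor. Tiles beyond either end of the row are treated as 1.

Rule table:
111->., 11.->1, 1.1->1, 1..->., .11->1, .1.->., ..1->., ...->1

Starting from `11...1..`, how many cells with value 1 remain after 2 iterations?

.1.1....
1.1..11.
count of 1: 4

4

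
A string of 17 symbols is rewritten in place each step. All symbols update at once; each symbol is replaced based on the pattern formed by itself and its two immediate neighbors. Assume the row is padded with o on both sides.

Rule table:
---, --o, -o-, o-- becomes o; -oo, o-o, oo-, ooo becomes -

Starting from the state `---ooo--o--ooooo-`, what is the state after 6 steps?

ooo---ooooo------
---ooo-----oooooo
ooo---ooooo------  (repeats step 1; period 2)
step 6: ---ooo-----oooooo

---ooo-----oooooo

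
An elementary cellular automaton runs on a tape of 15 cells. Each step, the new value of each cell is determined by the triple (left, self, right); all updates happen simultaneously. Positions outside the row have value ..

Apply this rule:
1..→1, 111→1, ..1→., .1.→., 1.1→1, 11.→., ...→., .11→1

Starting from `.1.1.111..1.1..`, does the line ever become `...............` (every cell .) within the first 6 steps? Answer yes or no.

..1.111.1..1.1.
...111.1.1..1.1
...11.1.1.1..1.
...1.1.1.1.1..1
....1.1.1.1.1..
.....1.1.1.1.1.
step 6 is .....1.1.1.1.1., still not uniform .

no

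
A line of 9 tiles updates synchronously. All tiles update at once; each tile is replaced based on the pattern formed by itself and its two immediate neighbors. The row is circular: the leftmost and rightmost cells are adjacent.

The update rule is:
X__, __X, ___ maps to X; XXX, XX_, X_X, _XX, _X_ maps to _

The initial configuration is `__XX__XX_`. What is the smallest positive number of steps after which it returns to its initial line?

XX__XX__X
__XX__XX_

2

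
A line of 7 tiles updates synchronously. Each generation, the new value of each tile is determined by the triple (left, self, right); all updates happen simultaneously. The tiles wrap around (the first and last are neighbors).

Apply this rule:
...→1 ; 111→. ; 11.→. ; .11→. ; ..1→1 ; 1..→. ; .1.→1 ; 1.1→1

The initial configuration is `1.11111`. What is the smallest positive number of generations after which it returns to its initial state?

generation 1: .1.....
generation 2: 11.1111
generation 3: ..1....
generation 4: 111.111
generation 5: ...1...
generation 6: 1111.11
generation 7: ....1..
generation 8: 11111.1
generation 9: .....1.
generation 10: 111111.
generation 11: ......1
generation 12: .111111
generation 13: 1......
generation 14: 1.11111

14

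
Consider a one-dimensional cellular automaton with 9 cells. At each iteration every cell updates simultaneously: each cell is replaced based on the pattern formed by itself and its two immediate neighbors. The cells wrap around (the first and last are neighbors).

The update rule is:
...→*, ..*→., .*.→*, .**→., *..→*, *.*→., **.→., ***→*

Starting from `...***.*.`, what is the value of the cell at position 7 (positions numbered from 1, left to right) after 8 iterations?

.

**..*..**
*.*.**..*
..*...*..
*.***.***
...*...**
**.***...
....*.**.
***.*...*
position 7 holds .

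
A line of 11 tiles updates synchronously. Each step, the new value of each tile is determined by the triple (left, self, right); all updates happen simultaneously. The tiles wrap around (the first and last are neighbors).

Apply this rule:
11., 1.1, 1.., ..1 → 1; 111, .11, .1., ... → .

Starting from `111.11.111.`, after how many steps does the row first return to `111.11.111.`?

step 1: ..11.11..11
step 2: 11.11.111.1
step 3: .11.11..11.
step 4: 1.11.111.11
step 5: 11.11..11..
step 6: .11.111.111
step 7: 1.11..11..1
step 8: 11.111.111.
step 9: .11..11..11
step 10: 1.111.111.1
step 11: 11..11..11.
step 12: .111.111.11
step 13: 1..11..11.1
step 14: 111.111.11.
step 15: ..11..11.11
step 16: 11.111.11.1
step 17: .11..11.11.
step 18: 1.111.11.11
step 19: 11..11.11..
step 20: .111.11.111
step 21: 1..11.11..1
step 22: 111.11.111.

22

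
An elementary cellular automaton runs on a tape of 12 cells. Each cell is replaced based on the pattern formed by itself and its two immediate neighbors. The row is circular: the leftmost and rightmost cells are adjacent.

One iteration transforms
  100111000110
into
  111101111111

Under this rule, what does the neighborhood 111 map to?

0

At position 4 the neighborhood is 111; the next row has 0 there.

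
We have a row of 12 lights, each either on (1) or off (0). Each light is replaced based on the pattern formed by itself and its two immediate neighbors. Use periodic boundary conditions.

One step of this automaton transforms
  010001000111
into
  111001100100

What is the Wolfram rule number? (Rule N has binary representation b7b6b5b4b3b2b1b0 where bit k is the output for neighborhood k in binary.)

60

position 10: 111 → 0  (bit 7 = 0)
position 11: 110 → 0  (bit 6 = 0)
position 0: 101 → 1  (bit 5 = 1)
position 2: 100 → 1  (bit 4 = 1)
position 9: 011 → 1  (bit 3 = 1)
position 1: 010 → 1  (bit 2 = 1)
position 4: 001 → 0  (bit 1 = 0)
position 3: 000 → 0  (bit 0 = 0)
bits b7..b0 = 00111100 = 60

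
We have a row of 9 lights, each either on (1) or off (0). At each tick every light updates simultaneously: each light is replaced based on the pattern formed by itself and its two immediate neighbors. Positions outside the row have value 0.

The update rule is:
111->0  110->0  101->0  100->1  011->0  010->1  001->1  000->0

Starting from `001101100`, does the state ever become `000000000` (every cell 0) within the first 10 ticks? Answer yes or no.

010000010
111000111
000101000
001101100  (repeats tick 0; period 4)
tick 10: 111000111
tick 10 is 111000111, still not uniform 0

no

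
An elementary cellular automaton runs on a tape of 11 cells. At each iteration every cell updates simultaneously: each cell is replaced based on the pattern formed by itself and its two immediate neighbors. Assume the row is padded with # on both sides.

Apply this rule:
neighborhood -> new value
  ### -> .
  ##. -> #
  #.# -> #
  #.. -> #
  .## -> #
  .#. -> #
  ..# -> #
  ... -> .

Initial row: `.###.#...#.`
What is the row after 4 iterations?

##.####.###
.###..###..
##.####.###  (repeats iteration 1; period 2)
iteration 4: .###..###..

.###..###..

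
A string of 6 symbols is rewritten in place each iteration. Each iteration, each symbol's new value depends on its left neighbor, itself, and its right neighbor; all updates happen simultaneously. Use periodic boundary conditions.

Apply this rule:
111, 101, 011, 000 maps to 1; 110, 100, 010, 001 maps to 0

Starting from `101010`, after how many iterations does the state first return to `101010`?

010101
101010

2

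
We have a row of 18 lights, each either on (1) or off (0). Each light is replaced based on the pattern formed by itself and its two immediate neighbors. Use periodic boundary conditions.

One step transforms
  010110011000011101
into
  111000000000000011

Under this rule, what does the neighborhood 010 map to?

1

At position 1 the neighborhood is 010; the next row has 1 there.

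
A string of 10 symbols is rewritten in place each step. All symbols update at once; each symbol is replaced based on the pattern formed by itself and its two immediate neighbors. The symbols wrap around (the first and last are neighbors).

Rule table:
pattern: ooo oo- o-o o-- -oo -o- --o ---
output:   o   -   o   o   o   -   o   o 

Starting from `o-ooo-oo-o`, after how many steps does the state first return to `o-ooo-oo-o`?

10

-ooo-oo-oo
ooo-oo-oo-
oo-oo-oo-o
o-oo-oo-oo
-oo-oo-ooo
oo-oo-ooo-
o-oo-ooo-o
-oo-ooo-oo
oo-ooo-oo-
o-ooo-oo-o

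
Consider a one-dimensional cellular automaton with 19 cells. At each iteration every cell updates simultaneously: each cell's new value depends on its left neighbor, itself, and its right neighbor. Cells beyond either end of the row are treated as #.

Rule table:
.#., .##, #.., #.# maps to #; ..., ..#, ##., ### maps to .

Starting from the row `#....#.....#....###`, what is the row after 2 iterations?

.#...##....##...#..
###..#.#...#.#..##.

###..#.#...#.#..##.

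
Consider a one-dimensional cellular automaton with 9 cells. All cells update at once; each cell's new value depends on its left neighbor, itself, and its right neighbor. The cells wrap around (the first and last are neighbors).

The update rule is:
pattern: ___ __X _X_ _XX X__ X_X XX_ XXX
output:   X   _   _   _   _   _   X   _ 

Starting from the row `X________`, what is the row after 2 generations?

X______X_

generation 1: __XXXXXX_
generation 2: X______X_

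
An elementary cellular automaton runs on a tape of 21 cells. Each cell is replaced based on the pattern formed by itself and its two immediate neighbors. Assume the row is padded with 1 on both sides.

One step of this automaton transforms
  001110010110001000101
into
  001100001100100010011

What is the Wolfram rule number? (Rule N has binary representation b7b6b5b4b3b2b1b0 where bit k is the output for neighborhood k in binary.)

169

position 3: 111 → 1  (bit 7 = 1)
position 4: 110 → 0  (bit 6 = 0)
position 8: 101 → 1  (bit 5 = 1)
position 0: 100 → 0  (bit 4 = 0)
position 2: 011 → 1  (bit 3 = 1)
position 7: 010 → 0  (bit 2 = 0)
position 1: 001 → 0  (bit 1 = 0)
position 12: 000 → 1  (bit 0 = 1)
bits b7..b0 = 10101001 = 169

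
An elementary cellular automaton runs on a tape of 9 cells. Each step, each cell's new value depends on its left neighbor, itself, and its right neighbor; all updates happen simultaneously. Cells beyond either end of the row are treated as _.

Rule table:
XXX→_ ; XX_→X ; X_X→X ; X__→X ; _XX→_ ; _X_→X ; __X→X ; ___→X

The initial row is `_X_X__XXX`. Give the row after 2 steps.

step 1: XXXXXX__X
step 2: _____XXXX

_____XXXX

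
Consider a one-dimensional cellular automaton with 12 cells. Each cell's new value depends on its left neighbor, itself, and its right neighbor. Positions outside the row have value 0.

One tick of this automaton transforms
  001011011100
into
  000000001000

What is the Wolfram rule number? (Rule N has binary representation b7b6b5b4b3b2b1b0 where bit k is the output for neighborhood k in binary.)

128

position 8: 111 → 1  (bit 7 = 1)
position 5: 110 → 0  (bit 6 = 0)
position 3: 101 → 0  (bit 5 = 0)
position 10: 100 → 0  (bit 4 = 0)
position 4: 011 → 0  (bit 3 = 0)
position 2: 010 → 0  (bit 2 = 0)
position 1: 001 → 0  (bit 1 = 0)
position 0: 000 → 0  (bit 0 = 0)
bits b7..b0 = 10000000 = 128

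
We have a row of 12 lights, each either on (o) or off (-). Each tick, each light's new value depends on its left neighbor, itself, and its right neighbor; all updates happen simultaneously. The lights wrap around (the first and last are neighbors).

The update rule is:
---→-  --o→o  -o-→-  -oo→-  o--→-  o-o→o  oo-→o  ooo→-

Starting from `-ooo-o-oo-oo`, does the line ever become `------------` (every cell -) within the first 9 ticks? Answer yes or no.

o--oo-o-oo-o
o-o-oo-o-oo-
-o-o-oo-o-oo
o-o-o-oo-o-o
oo-o-o-oo-o-
-oo-o-o-oo-o
o-oo-o-o-oo-
-o-oo-o-o-oo
o-o-oo-o-o-o
tick 9 is o-o-oo-o-o-o, still not uniform -

no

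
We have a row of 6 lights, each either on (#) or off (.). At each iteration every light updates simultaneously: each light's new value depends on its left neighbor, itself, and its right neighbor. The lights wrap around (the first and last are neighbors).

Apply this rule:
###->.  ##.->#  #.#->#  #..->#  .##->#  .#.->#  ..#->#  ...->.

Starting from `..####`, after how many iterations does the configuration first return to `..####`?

2

iteration 1: ###..#
iteration 2: ..####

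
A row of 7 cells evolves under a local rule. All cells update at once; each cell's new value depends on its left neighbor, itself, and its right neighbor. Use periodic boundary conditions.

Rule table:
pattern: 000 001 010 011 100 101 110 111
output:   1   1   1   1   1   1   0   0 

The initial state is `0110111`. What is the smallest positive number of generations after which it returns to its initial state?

1101100
1011011
0110110
1101101
0011011
1110110
1001101
0111011
1100110
1011101
0110011
1101110
1011001
0110111

14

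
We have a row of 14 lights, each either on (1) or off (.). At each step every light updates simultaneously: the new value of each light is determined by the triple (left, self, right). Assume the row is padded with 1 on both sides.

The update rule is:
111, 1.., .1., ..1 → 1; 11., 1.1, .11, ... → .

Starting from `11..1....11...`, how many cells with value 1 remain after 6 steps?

1.1111..1..1.1
...11.111111..
1.1....1111.11
..11..1.11...1
11..111...1.1.
1.11.1.1.11.1.
count of 1: 8

8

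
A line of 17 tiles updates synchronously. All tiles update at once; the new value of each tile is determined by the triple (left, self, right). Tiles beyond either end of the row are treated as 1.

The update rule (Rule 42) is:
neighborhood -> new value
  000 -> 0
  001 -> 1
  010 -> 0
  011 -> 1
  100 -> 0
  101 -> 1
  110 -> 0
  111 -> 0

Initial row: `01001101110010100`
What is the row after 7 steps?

10011011000101001
00110110001010011
01101100010100110
11011000101001101
00110001010011011
01100010100110110
11000101001101101

11000101001101101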